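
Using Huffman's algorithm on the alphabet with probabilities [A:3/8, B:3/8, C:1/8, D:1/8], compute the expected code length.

Huffman tree construction:
Combine smallest probabilities repeatedly
Resulting codes:
  A: 11 (length 2)
  B: 0 (length 1)
  C: 100 (length 3)
  D: 101 (length 3)
Average length = Σ p(s) × length(s) = 1.8750 bits


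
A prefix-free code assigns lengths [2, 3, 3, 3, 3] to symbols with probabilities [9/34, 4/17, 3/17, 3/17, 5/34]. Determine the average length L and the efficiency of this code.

Average length L = Σ p_i × l_i = 2.7353 bits
Entropy H = 2.2887 bits
Efficiency η = H/L × 100% = 83.67%


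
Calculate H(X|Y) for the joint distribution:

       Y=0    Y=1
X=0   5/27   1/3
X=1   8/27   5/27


H(X|Y) = Σ_y p(y) H(X|Y=y)
  p(Y=0) = 13/27, H(X|Y=0) = 0.9612
  p(Y=1) = 14/27, H(X|Y=1) = 0.9403
H(X|Y) = 0.4815×0.9612 + 0.5185×0.9403 = 0.9504 bits


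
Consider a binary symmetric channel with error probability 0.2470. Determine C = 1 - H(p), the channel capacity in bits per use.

For BSC with error probability p:
C = 1 - H(p) where H(p) is binary entropy
H(0.2470) = -0.2470 × log₂(0.2470) - 0.7530 × log₂(0.7530)
H(p) = 0.8065
C = 1 - 0.8065 = 0.1935 bits/use


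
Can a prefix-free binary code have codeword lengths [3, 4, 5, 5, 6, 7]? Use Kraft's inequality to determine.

Kraft inequality: Σ 2^(-l_i) ≤ 1 for prefix-free code
Calculating: 2^(-3) + 2^(-4) + 2^(-5) + 2^(-5) + 2^(-6) + 2^(-7)
= 0.125 + 0.0625 + 0.03125 + 0.03125 + 0.015625 + 0.0078125
= 0.2734
Since 0.2734 ≤ 1, prefix-free code exists


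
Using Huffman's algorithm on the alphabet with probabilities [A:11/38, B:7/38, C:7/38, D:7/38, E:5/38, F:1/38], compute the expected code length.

Huffman tree construction:
Combine smallest probabilities repeatedly
Resulting codes:
  A: 10 (length 2)
  B: 111 (length 3)
  C: 00 (length 2)
  D: 01 (length 2)
  E: 1101 (length 4)
  F: 1100 (length 4)
Average length = Σ p(s) × length(s) = 2.5000 bits


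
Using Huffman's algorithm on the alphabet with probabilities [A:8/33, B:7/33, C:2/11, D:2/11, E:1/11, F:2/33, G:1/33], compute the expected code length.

Huffman tree construction:
Combine smallest probabilities repeatedly
Resulting codes:
  A: 10 (length 2)
  B: 01 (length 2)
  C: 110 (length 3)
  D: 111 (length 3)
  E: 000 (length 3)
  F: 0011 (length 4)
  G: 0010 (length 4)
Average length = Σ p(s) × length(s) = 2.6364 bits


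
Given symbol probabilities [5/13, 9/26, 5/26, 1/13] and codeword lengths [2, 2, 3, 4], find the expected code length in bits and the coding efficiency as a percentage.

Average length L = Σ p_i × l_i = 2.3462 bits
Entropy H = 1.8020 bits
Efficiency η = H/L × 100% = 76.81%


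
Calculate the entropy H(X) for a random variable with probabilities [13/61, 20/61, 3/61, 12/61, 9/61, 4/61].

H(X) = -Σ p(x) log₂ p(x)
  -13/61 × log₂(13/61) = 0.4753
  -20/61 × log₂(20/61) = 0.5275
  -3/61 × log₂(3/61) = 0.2137
  -12/61 × log₂(12/61) = 0.4615
  -9/61 × log₂(9/61) = 0.4073
  -4/61 × log₂(4/61) = 0.2578
H(X) = 2.3431 bits


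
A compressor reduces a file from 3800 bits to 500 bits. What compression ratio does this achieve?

Compression ratio = Original / Compressed
= 3800 / 500 = 7.60:1


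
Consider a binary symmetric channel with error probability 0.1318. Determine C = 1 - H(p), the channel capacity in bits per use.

For BSC with error probability p:
C = 1 - H(p) where H(p) is binary entropy
H(0.1318) = -0.1318 × log₂(0.1318) - 0.8682 × log₂(0.8682)
H(p) = 0.5624
C = 1 - 0.5624 = 0.4376 bits/use


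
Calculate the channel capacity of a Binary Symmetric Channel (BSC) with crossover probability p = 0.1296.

For BSC with error probability p:
C = 1 - H(p) where H(p) is binary entropy
H(0.1296) = -0.1296 × log₂(0.1296) - 0.8704 × log₂(0.8704)
H(p) = 0.5563
C = 1 - 0.5563 = 0.4437 bits/use


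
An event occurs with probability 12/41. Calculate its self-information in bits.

Information content I(x) = -log₂(p(x))
I = -log₂(12/41) = -log₂(0.2927)
I = 1.7726 bits


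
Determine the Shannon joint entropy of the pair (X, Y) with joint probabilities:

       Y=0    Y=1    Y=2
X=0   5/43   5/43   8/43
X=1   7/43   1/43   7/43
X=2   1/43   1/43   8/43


H(X,Y) = -Σ p(x,y) log₂ p(x,y)
  p(0,0)=5/43: -0.1163 × log₂(0.1163) = 0.3610
  p(0,1)=5/43: -0.1163 × log₂(0.1163) = 0.3610
  p(0,2)=8/43: -0.1860 × log₂(0.1860) = 0.4514
  p(1,0)=7/43: -0.1628 × log₂(0.1628) = 0.4263
  p(1,1)=1/43: -0.0233 × log₂(0.0233) = 0.1262
  p(1,2)=7/43: -0.1628 × log₂(0.1628) = 0.4263
  p(2,0)=1/43: -0.0233 × log₂(0.0233) = 0.1262
  p(2,1)=1/43: -0.0233 × log₂(0.0233) = 0.1262
  p(2,2)=8/43: -0.1860 × log₂(0.1860) = 0.4514
H(X,Y) = 2.8560 bits


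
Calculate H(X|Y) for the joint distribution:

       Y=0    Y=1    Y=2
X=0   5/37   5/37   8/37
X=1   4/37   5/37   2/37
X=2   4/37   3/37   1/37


H(X|Y) = Σ_y p(y) H(X|Y=y)
  p(Y=0) = 13/37, H(X|Y=0) = 1.5766
  p(Y=1) = 13/37, H(X|Y=1) = 1.5486
  p(Y=2) = 11/37, H(X|Y=2) = 1.0958
H(X|Y) = 0.3514×1.5766 + 0.3514×1.5486 + 0.2973×1.0958 = 1.4238 bits


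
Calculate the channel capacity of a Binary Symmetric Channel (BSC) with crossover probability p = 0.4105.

For BSC with error probability p:
C = 1 - H(p) where H(p) is binary entropy
H(0.4105) = -0.4105 × log₂(0.4105) - 0.5895 × log₂(0.5895)
H(p) = 0.9768
C = 1 - 0.9768 = 0.0232 bits/use


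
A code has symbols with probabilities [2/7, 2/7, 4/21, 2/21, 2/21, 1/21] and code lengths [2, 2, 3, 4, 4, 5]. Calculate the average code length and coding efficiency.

Average length L = Σ p_i × l_i = 2.7143 bits
Entropy H = 2.3438 bits
Efficiency η = H/L × 100% = 86.35%


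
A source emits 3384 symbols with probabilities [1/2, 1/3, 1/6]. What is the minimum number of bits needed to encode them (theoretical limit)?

Entropy H = 1.4591 bits/symbol
Minimum bits = H × n = 1.4591 × 3384
= 4937.76 bits


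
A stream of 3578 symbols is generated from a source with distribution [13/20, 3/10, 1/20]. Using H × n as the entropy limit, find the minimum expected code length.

Entropy H = 1.1412 bits/symbol
Minimum bits = H × n = 1.1412 × 3578
= 4083.05 bits


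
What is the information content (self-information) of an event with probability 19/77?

Information content I(x) = -log₂(p(x))
I = -log₂(19/77) = -log₂(0.2468)
I = 2.0189 bits


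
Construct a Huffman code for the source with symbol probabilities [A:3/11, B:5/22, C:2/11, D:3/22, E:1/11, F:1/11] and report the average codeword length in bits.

Huffman tree construction:
Combine smallest probabilities repeatedly
Resulting codes:
  A: 10 (length 2)
  B: 01 (length 2)
  C: 111 (length 3)
  D: 110 (length 3)
  E: 000 (length 3)
  F: 001 (length 3)
Average length = Σ p(s) × length(s) = 2.5000 bits


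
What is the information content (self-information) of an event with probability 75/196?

Information content I(x) = -log₂(p(x))
I = -log₂(75/196) = -log₂(0.3827)
I = 1.3859 bits


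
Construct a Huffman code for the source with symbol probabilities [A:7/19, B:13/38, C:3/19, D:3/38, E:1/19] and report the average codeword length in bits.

Huffman tree construction:
Combine smallest probabilities repeatedly
Resulting codes:
  A: 0 (length 1)
  B: 11 (length 2)
  C: 101 (length 3)
  D: 1001 (length 4)
  E: 1000 (length 4)
Average length = Σ p(s) × length(s) = 2.0526 bits


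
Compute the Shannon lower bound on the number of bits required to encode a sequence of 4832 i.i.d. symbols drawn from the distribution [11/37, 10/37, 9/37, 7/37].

Entropy H = 1.9810 bits/symbol
Minimum bits = H × n = 1.9810 × 4832
= 9572.05 bits


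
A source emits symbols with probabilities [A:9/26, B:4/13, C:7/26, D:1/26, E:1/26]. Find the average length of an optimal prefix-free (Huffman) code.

Huffman tree construction:
Combine smallest probabilities repeatedly
Resulting codes:
  A: 11 (length 2)
  B: 10 (length 2)
  C: 01 (length 2)
  D: 000 (length 3)
  E: 001 (length 3)
Average length = Σ p(s) × length(s) = 2.0769 bits


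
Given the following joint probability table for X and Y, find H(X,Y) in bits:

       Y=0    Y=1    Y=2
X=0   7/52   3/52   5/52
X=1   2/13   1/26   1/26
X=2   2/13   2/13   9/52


H(X,Y) = -Σ p(x,y) log₂ p(x,y)
  p(0,0)=7/52: -0.1346 × log₂(0.1346) = 0.3895
  p(0,1)=3/52: -0.0577 × log₂(0.0577) = 0.2374
  p(0,2)=5/52: -0.0962 × log₂(0.0962) = 0.3249
  p(1,0)=2/13: -0.1538 × log₂(0.1538) = 0.4155
  p(1,1)=1/26: -0.0385 × log₂(0.0385) = 0.1808
  p(1,2)=1/26: -0.0385 × log₂(0.0385) = 0.1808
  p(2,0)=2/13: -0.1538 × log₂(0.1538) = 0.4155
  p(2,1)=2/13: -0.1538 × log₂(0.1538) = 0.4155
  p(2,2)=9/52: -0.1731 × log₂(0.1731) = 0.4380
H(X,Y) = 2.9976 bits


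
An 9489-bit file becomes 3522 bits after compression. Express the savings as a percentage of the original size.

Space savings = (1 - Compressed/Original) × 100%
= (1 - 3522/9489) × 100%
= 62.88%


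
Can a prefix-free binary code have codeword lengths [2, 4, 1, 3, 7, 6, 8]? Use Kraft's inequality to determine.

Kraft inequality: Σ 2^(-l_i) ≤ 1 for prefix-free code
Calculating: 2^(-2) + 2^(-4) + 2^(-1) + 2^(-3) + 2^(-7) + 2^(-6) + 2^(-8)
= 0.25 + 0.0625 + 0.5 + 0.125 + 0.0078125 + 0.015625 + 0.00390625
= 0.9648
Since 0.9648 ≤ 1, prefix-free code exists


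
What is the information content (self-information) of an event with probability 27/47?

Information content I(x) = -log₂(p(x))
I = -log₂(27/47) = -log₂(0.5745)
I = 0.7997 bits


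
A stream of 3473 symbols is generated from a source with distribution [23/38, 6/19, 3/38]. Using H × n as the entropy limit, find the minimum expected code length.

Entropy H = 1.2528 bits/symbol
Minimum bits = H × n = 1.2528 × 3473
= 4350.84 bits


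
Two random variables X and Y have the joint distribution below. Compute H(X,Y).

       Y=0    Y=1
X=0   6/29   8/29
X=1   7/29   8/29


H(X,Y) = -Σ p(x,y) log₂ p(x,y)
  p(0,0)=6/29: -0.2069 × log₂(0.2069) = 0.4703
  p(0,1)=8/29: -0.2759 × log₂(0.2759) = 0.5125
  p(1,0)=7/29: -0.2414 × log₂(0.2414) = 0.4950
  p(1,1)=8/29: -0.2759 × log₂(0.2759) = 0.5125
H(X,Y) = 1.9904 bits


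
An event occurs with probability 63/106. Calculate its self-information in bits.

Information content I(x) = -log₂(p(x))
I = -log₂(63/106) = -log₂(0.5943)
I = 0.7506 bits


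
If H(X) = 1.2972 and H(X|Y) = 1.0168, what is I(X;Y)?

I(X;Y) = H(X) - H(X|Y)
I(X;Y) = 1.2972 - 1.0168 = 0.2804 bits


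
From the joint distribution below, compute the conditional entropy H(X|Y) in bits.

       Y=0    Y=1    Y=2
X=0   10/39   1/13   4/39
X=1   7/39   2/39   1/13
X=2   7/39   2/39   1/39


H(X|Y) = Σ_y p(y) H(X|Y=y)
  p(Y=0) = 8/13, H(X|Y=0) = 1.5632
  p(Y=1) = 7/39, H(X|Y=1) = 1.5567
  p(Y=2) = 8/39, H(X|Y=2) = 1.4056
H(X|Y) = 0.6154×1.5632 + 0.1795×1.5567 + 0.2051×1.4056 = 1.5297 bits


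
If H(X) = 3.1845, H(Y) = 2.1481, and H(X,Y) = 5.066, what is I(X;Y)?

I(X;Y) = H(X) + H(Y) - H(X,Y)
I(X;Y) = 3.1845 + 2.1481 - 5.066 = 0.2666 bits


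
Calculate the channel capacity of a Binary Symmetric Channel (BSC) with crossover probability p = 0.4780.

For BSC with error probability p:
C = 1 - H(p) where H(p) is binary entropy
H(0.4780) = -0.4780 × log₂(0.4780) - 0.5220 × log₂(0.5220)
H(p) = 0.9986
C = 1 - 0.9986 = 0.0014 bits/use


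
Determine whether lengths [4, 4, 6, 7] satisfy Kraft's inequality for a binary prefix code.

Kraft inequality: Σ 2^(-l_i) ≤ 1 for prefix-free code
Calculating: 2^(-4) + 2^(-4) + 2^(-6) + 2^(-7)
= 0.0625 + 0.0625 + 0.015625 + 0.0078125
= 0.1484
Since 0.1484 ≤ 1, prefix-free code exists


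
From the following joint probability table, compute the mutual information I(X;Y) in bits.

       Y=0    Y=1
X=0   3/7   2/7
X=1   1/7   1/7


H(X) = 0.8631, H(Y) = 0.9852, H(X,Y) = 1.8424
I(X;Y) = H(X) + H(Y) - H(X,Y) = 0.0060 bits


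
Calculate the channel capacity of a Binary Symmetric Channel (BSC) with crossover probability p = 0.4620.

For BSC with error probability p:
C = 1 - H(p) where H(p) is binary entropy
H(0.4620) = -0.4620 × log₂(0.4620) - 0.5380 × log₂(0.5380)
H(p) = 0.9958
C = 1 - 0.9958 = 0.0042 bits/use


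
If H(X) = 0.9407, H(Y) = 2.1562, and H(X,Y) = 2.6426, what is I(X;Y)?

I(X;Y) = H(X) + H(Y) - H(X,Y)
I(X;Y) = 0.9407 + 2.1562 - 2.6426 = 0.4543 bits


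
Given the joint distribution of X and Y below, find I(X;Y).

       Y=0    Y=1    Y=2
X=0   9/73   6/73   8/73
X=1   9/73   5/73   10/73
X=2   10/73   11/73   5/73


H(X) = 1.5831, H(Y) = 1.5767, H(X,Y) = 3.1175
I(X;Y) = H(X) + H(Y) - H(X,Y) = 0.0423 bits


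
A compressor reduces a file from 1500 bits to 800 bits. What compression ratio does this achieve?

Compression ratio = Original / Compressed
= 1500 / 800 = 1.88:1


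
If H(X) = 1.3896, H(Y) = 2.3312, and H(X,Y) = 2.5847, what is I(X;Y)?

I(X;Y) = H(X) + H(Y) - H(X,Y)
I(X;Y) = 1.3896 + 2.3312 - 2.5847 = 1.1361 bits


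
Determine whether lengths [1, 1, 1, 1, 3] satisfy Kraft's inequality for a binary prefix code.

Kraft inequality: Σ 2^(-l_i) ≤ 1 for prefix-free code
Calculating: 2^(-1) + 2^(-1) + 2^(-1) + 2^(-1) + 2^(-3)
= 0.5 + 0.5 + 0.5 + 0.5 + 0.125
= 2.1250
Since 2.1250 > 1, prefix-free code does not exist


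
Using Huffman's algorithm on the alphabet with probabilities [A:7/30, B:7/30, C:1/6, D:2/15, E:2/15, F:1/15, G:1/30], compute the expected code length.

Huffman tree construction:
Combine smallest probabilities repeatedly
Resulting codes:
  A: 00 (length 2)
  B: 01 (length 2)
  C: 111 (length 3)
  D: 101 (length 3)
  E: 110 (length 3)
  F: 1001 (length 4)
  G: 1000 (length 4)
Average length = Σ p(s) × length(s) = 2.6333 bits


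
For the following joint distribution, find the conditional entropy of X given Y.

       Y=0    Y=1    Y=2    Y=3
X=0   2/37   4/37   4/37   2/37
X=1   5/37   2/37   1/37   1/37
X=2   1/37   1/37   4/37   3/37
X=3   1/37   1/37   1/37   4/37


H(X|Y) = Σ_y p(y) H(X|Y=y)
  p(Y=0) = 9/37, H(X|Y=0) = 1.6577
  p(Y=1) = 8/37, H(X|Y=1) = 1.7500
  p(Y=2) = 10/37, H(X|Y=2) = 1.7219
  p(Y=3) = 10/37, H(X|Y=3) = 1.8464
H(X|Y) = 0.2432×1.6577 + 0.2162×1.7500 + 0.2703×1.7219 + 0.2703×1.8464 = 1.7460 bits


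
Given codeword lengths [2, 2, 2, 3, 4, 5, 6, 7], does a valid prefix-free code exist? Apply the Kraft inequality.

Kraft inequality: Σ 2^(-l_i) ≤ 1 for prefix-free code
Calculating: 2^(-2) + 2^(-2) + 2^(-2) + 2^(-3) + 2^(-4) + 2^(-5) + 2^(-6) + 2^(-7)
= 0.25 + 0.25 + 0.25 + 0.125 + 0.0625 + 0.03125 + 0.015625 + 0.0078125
= 0.9922
Since 0.9922 ≤ 1, prefix-free code exists


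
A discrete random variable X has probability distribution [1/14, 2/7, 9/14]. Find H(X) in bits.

H(X) = -Σ p(x) log₂ p(x)
  -1/14 × log₂(1/14) = 0.2720
  -2/7 × log₂(2/7) = 0.5164
  -9/14 × log₂(9/14) = 0.4098
H(X) = 1.1981 bits


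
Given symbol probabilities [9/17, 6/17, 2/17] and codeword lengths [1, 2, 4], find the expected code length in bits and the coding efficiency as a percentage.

Average length L = Σ p_i × l_i = 1.7059 bits
Entropy H = 1.3793 bits
Efficiency η = H/L × 100% = 80.85%


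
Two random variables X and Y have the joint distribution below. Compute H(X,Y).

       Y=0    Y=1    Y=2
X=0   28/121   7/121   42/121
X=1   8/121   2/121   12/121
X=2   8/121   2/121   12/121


H(X,Y) = -Σ p(x,y) log₂ p(x,y)
  p(0,0)=28/121: -0.2314 × log₂(0.2314) = 0.4886
  p(0,1)=7/121: -0.0579 × log₂(0.0579) = 0.2379
  p(0,2)=42/121: -0.3471 × log₂(0.3471) = 0.5299
  p(1,0)=8/121: -0.0661 × log₂(0.0661) = 0.2591
  p(1,1)=2/121: -0.0165 × log₂(0.0165) = 0.0978
  p(1,2)=12/121: -0.0992 × log₂(0.0992) = 0.3306
  p(2,0)=8/121: -0.0661 × log₂(0.0661) = 0.2591
  p(2,1)=2/121: -0.0165 × log₂(0.0165) = 0.0978
  p(2,2)=12/121: -0.0992 × log₂(0.0992) = 0.3306
H(X,Y) = 2.6315 bits


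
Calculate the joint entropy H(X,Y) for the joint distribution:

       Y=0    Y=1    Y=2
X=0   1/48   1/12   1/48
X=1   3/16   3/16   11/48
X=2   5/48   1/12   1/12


H(X,Y) = -Σ p(x,y) log₂ p(x,y)
  p(0,0)=1/48: -0.0208 × log₂(0.0208) = 0.1164
  p(0,1)=1/12: -0.0833 × log₂(0.0833) = 0.2987
  p(0,2)=1/48: -0.0208 × log₂(0.0208) = 0.1164
  p(1,0)=3/16: -0.1875 × log₂(0.1875) = 0.4528
  p(1,1)=3/16: -0.1875 × log₂(0.1875) = 0.4528
  p(1,2)=11/48: -0.2292 × log₂(0.2292) = 0.4871
  p(2,0)=5/48: -0.1042 × log₂(0.1042) = 0.3399
  p(2,1)=1/12: -0.0833 × log₂(0.0833) = 0.2987
  p(2,2)=1/12: -0.0833 × log₂(0.0833) = 0.2987
H(X,Y) = 2.8616 bits


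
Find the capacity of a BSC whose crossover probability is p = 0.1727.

For BSC with error probability p:
C = 1 - H(p) where H(p) is binary entropy
H(0.1727) = -0.1727 × log₂(0.1727) - 0.8273 × log₂(0.8273)
H(p) = 0.6638
C = 1 - 0.6638 = 0.3362 bits/use


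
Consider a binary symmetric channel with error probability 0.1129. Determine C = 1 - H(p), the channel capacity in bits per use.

For BSC with error probability p:
C = 1 - H(p) where H(p) is binary entropy
H(0.1129) = -0.1129 × log₂(0.1129) - 0.8871 × log₂(0.8871)
H(p) = 0.5086
C = 1 - 0.5086 = 0.4914 bits/use


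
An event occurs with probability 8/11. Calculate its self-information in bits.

Information content I(x) = -log₂(p(x))
I = -log₂(8/11) = -log₂(0.7273)
I = 0.4594 bits


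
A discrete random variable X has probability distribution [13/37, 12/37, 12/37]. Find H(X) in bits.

H(X) = -Σ p(x) log₂ p(x)
  -13/37 × log₂(13/37) = 0.5302
  -12/37 × log₂(12/37) = 0.5269
  -12/37 × log₂(12/37) = 0.5269
H(X) = 1.5839 bits


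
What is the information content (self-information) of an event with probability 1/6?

Information content I(x) = -log₂(p(x))
I = -log₂(1/6) = -log₂(0.1667)
I = 2.5850 bits


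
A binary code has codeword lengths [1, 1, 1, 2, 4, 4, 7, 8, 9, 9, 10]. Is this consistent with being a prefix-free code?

Kraft inequality: Σ 2^(-l_i) ≤ 1 for prefix-free code
Calculating: 2^(-1) + 2^(-1) + 2^(-1) + 2^(-2) + 2^(-4) + 2^(-4) + 2^(-7) + 2^(-8) + 2^(-9) + 2^(-9) + 2^(-10)
= 0.5 + 0.5 + 0.5 + 0.25 + 0.0625 + 0.0625 + 0.0078125 + 0.00390625 + 0.001953125 + 0.001953125 + 0.0009765625
= 1.8916
Since 1.8916 > 1, prefix-free code does not exist


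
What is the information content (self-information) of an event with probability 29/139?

Information content I(x) = -log₂(p(x))
I = -log₂(29/139) = -log₂(0.2086)
I = 2.2610 bits


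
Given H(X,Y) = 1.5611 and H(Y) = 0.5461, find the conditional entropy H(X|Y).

Chain rule: H(X,Y) = H(X|Y) + H(Y)
H(X|Y) = H(X,Y) - H(Y) = 1.5611 - 0.5461 = 1.015 bits


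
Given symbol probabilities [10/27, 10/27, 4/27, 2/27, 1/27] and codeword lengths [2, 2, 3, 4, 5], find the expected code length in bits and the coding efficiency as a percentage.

Average length L = Σ p_i × l_i = 2.4074 bits
Entropy H = 1.9238 bits
Efficiency η = H/L × 100% = 79.91%


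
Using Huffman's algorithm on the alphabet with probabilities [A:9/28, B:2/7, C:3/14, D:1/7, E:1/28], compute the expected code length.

Huffman tree construction:
Combine smallest probabilities repeatedly
Resulting codes:
  A: 11 (length 2)
  B: 10 (length 2)
  C: 01 (length 2)
  D: 001 (length 3)
  E: 000 (length 3)
Average length = Σ p(s) × length(s) = 2.1786 bits


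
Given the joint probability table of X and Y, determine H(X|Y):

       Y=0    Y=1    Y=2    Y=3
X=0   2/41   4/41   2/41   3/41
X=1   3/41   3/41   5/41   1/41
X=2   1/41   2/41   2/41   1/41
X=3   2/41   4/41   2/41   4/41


H(X|Y) = Σ_y p(y) H(X|Y=y)
  p(Y=0) = 8/41, H(X|Y=0) = 1.9056
  p(Y=1) = 13/41, H(X|Y=1) = 1.9501
  p(Y=2) = 11/41, H(X|Y=2) = 1.8586
  p(Y=3) = 9/41, H(X|Y=3) = 1.7527
H(X|Y) = 0.1951×1.9056 + 0.3171×1.9501 + 0.2683×1.8586 + 0.2195×1.7527 = 1.8735 bits


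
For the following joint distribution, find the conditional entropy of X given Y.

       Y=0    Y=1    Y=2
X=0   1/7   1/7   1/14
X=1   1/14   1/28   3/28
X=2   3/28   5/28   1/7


H(X|Y) = Σ_y p(y) H(X|Y=y)
  p(Y=0) = 9/28, H(X|Y=0) = 1.5305
  p(Y=1) = 5/14, H(X|Y=1) = 1.3610
  p(Y=2) = 9/28, H(X|Y=2) = 1.5305
H(X|Y) = 0.3214×1.5305 + 0.3571×1.3610 + 0.3214×1.5305 = 1.4699 bits


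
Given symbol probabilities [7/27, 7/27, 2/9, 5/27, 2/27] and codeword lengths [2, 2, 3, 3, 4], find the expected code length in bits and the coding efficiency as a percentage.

Average length L = Σ p_i × l_i = 2.5556 bits
Entropy H = 2.2207 bits
Efficiency η = H/L × 100% = 86.90%


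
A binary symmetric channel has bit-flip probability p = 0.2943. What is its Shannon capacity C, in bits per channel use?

For BSC with error probability p:
C = 1 - H(p) where H(p) is binary entropy
H(0.2943) = -0.2943 × log₂(0.2943) - 0.7057 × log₂(0.7057)
H(p) = 0.8742
C = 1 - 0.8742 = 0.1258 bits/use


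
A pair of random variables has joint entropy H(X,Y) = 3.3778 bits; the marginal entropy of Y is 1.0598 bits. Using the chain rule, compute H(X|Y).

Chain rule: H(X,Y) = H(X|Y) + H(Y)
H(X|Y) = H(X,Y) - H(Y) = 3.3778 - 1.0598 = 2.318 bits


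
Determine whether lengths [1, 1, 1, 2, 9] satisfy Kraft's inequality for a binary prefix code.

Kraft inequality: Σ 2^(-l_i) ≤ 1 for prefix-free code
Calculating: 2^(-1) + 2^(-1) + 2^(-1) + 2^(-2) + 2^(-9)
= 0.5 + 0.5 + 0.5 + 0.25 + 0.001953125
= 1.7520
Since 1.7520 > 1, prefix-free code does not exist


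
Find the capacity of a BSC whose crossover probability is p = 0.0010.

For BSC with error probability p:
C = 1 - H(p) where H(p) is binary entropy
H(0.0010) = -0.0010 × log₂(0.0010) - 0.9990 × log₂(0.9990)
H(p) = 0.0114
C = 1 - 0.0114 = 0.9886 bits/use


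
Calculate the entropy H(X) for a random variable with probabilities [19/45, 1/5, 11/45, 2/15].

H(X) = -Σ p(x) log₂ p(x)
  -19/45 × log₂(19/45) = 0.5252
  -1/5 × log₂(1/5) = 0.4644
  -11/45 × log₂(11/45) = 0.4968
  -2/15 × log₂(2/15) = 0.3876
H(X) = 1.8740 bits


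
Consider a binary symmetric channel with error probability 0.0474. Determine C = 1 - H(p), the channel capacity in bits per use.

For BSC with error probability p:
C = 1 - H(p) where H(p) is binary entropy
H(0.0474) = -0.0474 × log₂(0.0474) - 0.9526 × log₂(0.9526)
H(p) = 0.2752
C = 1 - 0.2752 = 0.7248 bits/use


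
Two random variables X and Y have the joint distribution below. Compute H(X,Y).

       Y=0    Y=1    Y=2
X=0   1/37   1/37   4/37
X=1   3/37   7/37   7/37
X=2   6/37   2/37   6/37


H(X,Y) = -Σ p(x,y) log₂ p(x,y)
  p(0,0)=1/37: -0.0270 × log₂(0.0270) = 0.1408
  p(0,1)=1/37: -0.0270 × log₂(0.0270) = 0.1408
  p(0,2)=4/37: -0.1081 × log₂(0.1081) = 0.3470
  p(1,0)=3/37: -0.0811 × log₂(0.0811) = 0.2939
  p(1,1)=7/37: -0.1892 × log₂(0.1892) = 0.4545
  p(1,2)=7/37: -0.1892 × log₂(0.1892) = 0.4545
  p(2,0)=6/37: -0.1622 × log₂(0.1622) = 0.4256
  p(2,1)=2/37: -0.0541 × log₂(0.0541) = 0.2275
  p(2,2)=6/37: -0.1622 × log₂(0.1622) = 0.4256
H(X,Y) = 2.9101 bits


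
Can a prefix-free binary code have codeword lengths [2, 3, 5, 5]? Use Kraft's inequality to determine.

Kraft inequality: Σ 2^(-l_i) ≤ 1 for prefix-free code
Calculating: 2^(-2) + 2^(-3) + 2^(-5) + 2^(-5)
= 0.25 + 0.125 + 0.03125 + 0.03125
= 0.4375
Since 0.4375 ≤ 1, prefix-free code exists


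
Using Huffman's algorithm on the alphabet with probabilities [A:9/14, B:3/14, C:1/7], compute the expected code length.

Huffman tree construction:
Combine smallest probabilities repeatedly
Resulting codes:
  A: 1 (length 1)
  B: 01 (length 2)
  C: 00 (length 2)
Average length = Σ p(s) × length(s) = 1.3571 bits


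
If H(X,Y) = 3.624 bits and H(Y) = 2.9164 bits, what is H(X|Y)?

Chain rule: H(X,Y) = H(X|Y) + H(Y)
H(X|Y) = H(X,Y) - H(Y) = 3.624 - 2.9164 = 0.7076 bits


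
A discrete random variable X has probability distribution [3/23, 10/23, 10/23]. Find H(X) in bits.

H(X) = -Σ p(x) log₂ p(x)
  -3/23 × log₂(3/23) = 0.3833
  -10/23 × log₂(10/23) = 0.5224
  -10/23 × log₂(10/23) = 0.5224
H(X) = 1.4282 bits


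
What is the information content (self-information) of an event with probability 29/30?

Information content I(x) = -log₂(p(x))
I = -log₂(29/30) = -log₂(0.9667)
I = 0.0489 bits


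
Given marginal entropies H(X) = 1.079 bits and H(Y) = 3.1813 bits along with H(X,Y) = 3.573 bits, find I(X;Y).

I(X;Y) = H(X) + H(Y) - H(X,Y)
I(X;Y) = 1.079 + 3.1813 - 3.573 = 0.6873 bits


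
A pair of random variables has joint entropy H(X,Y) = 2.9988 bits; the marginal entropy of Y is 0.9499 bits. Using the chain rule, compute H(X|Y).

Chain rule: H(X,Y) = H(X|Y) + H(Y)
H(X|Y) = H(X,Y) - H(Y) = 2.9988 - 0.9499 = 2.0489 bits


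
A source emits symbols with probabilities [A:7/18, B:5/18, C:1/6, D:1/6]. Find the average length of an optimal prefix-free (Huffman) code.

Huffman tree construction:
Combine smallest probabilities repeatedly
Resulting codes:
  A: 0 (length 1)
  B: 10 (length 2)
  C: 110 (length 3)
  D: 111 (length 3)
Average length = Σ p(s) × length(s) = 1.9444 bits


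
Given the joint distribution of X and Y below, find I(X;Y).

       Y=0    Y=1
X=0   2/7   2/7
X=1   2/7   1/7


H(X) = 0.9852, H(Y) = 0.9852, H(X,Y) = 1.9502
I(X;Y) = H(X) + H(Y) - H(X,Y) = 0.0202 bits


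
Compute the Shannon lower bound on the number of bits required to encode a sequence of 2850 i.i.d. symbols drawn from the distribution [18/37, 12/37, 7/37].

Entropy H = 1.4870 bits/symbol
Minimum bits = H × n = 1.4870 × 2850
= 4238.03 bits


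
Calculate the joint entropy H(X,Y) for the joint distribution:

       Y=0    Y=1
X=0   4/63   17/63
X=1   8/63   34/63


H(X,Y) = -Σ p(x,y) log₂ p(x,y)
  p(0,0)=4/63: -0.0635 × log₂(0.0635) = 0.2525
  p(0,1)=17/63: -0.2698 × log₂(0.2698) = 0.5100
  p(1,0)=8/63: -0.1270 × log₂(0.1270) = 0.3781
  p(1,1)=34/63: -0.5397 × log₂(0.5397) = 0.4802
H(X,Y) = 1.6208 bits


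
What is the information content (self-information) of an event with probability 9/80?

Information content I(x) = -log₂(p(x))
I = -log₂(9/80) = -log₂(0.1125)
I = 3.1520 bits


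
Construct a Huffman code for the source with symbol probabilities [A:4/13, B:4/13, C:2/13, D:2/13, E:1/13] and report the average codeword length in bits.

Huffman tree construction:
Combine smallest probabilities repeatedly
Resulting codes:
  A: 10 (length 2)
  B: 11 (length 2)
  C: 011 (length 3)
  D: 00 (length 2)
  E: 010 (length 3)
Average length = Σ p(s) × length(s) = 2.2308 bits


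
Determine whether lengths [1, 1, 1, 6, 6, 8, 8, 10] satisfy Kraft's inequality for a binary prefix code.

Kraft inequality: Σ 2^(-l_i) ≤ 1 for prefix-free code
Calculating: 2^(-1) + 2^(-1) + 2^(-1) + 2^(-6) + 2^(-6) + 2^(-8) + 2^(-8) + 2^(-10)
= 0.5 + 0.5 + 0.5 + 0.015625 + 0.015625 + 0.00390625 + 0.00390625 + 0.0009765625
= 1.5400
Since 1.5400 > 1, prefix-free code does not exist


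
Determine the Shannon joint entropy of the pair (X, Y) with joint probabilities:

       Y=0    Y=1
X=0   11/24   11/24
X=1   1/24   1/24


H(X,Y) = -Σ p(x,y) log₂ p(x,y)
  p(0,0)=11/24: -0.4583 × log₂(0.4583) = 0.5159
  p(0,1)=11/24: -0.4583 × log₂(0.4583) = 0.5159
  p(1,0)=1/24: -0.0417 × log₂(0.0417) = 0.1910
  p(1,1)=1/24: -0.0417 × log₂(0.0417) = 0.1910
H(X,Y) = 1.4138 bits


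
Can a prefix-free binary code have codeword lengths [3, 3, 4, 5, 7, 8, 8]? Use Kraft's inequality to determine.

Kraft inequality: Σ 2^(-l_i) ≤ 1 for prefix-free code
Calculating: 2^(-3) + 2^(-3) + 2^(-4) + 2^(-5) + 2^(-7) + 2^(-8) + 2^(-8)
= 0.125 + 0.125 + 0.0625 + 0.03125 + 0.0078125 + 0.00390625 + 0.00390625
= 0.3594
Since 0.3594 ≤ 1, prefix-free code exists


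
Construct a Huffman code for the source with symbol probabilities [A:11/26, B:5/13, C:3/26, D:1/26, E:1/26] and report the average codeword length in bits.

Huffman tree construction:
Combine smallest probabilities repeatedly
Resulting codes:
  A: 0 (length 1)
  B: 11 (length 2)
  C: 101 (length 3)
  D: 1000 (length 4)
  E: 1001 (length 4)
Average length = Σ p(s) × length(s) = 1.8462 bits


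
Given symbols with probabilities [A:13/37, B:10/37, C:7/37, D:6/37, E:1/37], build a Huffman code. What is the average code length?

Huffman tree construction:
Combine smallest probabilities repeatedly
Resulting codes:
  A: 11 (length 2)
  B: 10 (length 2)
  C: 00 (length 2)
  D: 011 (length 3)
  E: 010 (length 3)
Average length = Σ p(s) × length(s) = 2.1892 bits


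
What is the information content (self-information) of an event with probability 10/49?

Information content I(x) = -log₂(p(x))
I = -log₂(10/49) = -log₂(0.2041)
I = 2.2928 bits


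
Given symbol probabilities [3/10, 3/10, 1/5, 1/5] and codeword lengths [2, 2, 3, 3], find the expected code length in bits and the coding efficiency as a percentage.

Average length L = Σ p_i × l_i = 2.4000 bits
Entropy H = 1.9710 bits
Efficiency η = H/L × 100% = 82.12%


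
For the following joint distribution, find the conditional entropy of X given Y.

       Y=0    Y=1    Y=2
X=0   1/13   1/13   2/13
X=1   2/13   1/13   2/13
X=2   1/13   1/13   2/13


H(X|Y) = Σ_y p(y) H(X|Y=y)
  p(Y=0) = 4/13, H(X|Y=0) = 1.5000
  p(Y=1) = 3/13, H(X|Y=1) = 1.5850
  p(Y=2) = 6/13, H(X|Y=2) = 1.5850
H(X|Y) = 0.3077×1.5000 + 0.2308×1.5850 + 0.4615×1.5850 = 1.5588 bits


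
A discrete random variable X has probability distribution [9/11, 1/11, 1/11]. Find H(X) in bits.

H(X) = -Σ p(x) log₂ p(x)
  -9/11 × log₂(9/11) = 0.2369
  -1/11 × log₂(1/11) = 0.3145
  -1/11 × log₂(1/11) = 0.3145
H(X) = 0.8659 bits


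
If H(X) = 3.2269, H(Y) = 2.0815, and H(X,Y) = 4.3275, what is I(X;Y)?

I(X;Y) = H(X) + H(Y) - H(X,Y)
I(X;Y) = 3.2269 + 2.0815 - 4.3275 = 0.9809 bits


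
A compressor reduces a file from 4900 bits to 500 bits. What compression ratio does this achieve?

Compression ratio = Original / Compressed
= 4900 / 500 = 9.80:1


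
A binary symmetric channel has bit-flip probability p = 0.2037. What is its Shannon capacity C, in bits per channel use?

For BSC with error probability p:
C = 1 - H(p) where H(p) is binary entropy
H(0.2037) = -0.2037 × log₂(0.2037) - 0.7963 × log₂(0.7963)
H(p) = 0.7293
C = 1 - 0.7293 = 0.2707 bits/use


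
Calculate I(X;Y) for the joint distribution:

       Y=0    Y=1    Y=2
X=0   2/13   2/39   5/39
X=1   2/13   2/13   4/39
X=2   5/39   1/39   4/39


H(X) = 1.5591, H(Y) = 1.5387, H(X,Y) = 3.0354
I(X;Y) = H(X) + H(Y) - H(X,Y) = 0.0624 bits


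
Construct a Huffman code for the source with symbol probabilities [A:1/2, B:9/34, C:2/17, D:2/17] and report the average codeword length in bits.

Huffman tree construction:
Combine smallest probabilities repeatedly
Resulting codes:
  A: 0 (length 1)
  B: 11 (length 2)
  C: 100 (length 3)
  D: 101 (length 3)
Average length = Σ p(s) × length(s) = 1.7353 bits


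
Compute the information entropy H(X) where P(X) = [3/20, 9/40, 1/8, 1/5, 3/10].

H(X) = -Σ p(x) log₂ p(x)
  -3/20 × log₂(3/20) = 0.4105
  -9/40 × log₂(9/40) = 0.4842
  -1/8 × log₂(1/8) = 0.3750
  -1/5 × log₂(1/5) = 0.4644
  -3/10 × log₂(3/10) = 0.5211
H(X) = 2.2552 bits


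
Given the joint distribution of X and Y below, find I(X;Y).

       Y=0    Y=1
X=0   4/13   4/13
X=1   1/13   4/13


H(X) = 0.9612, H(Y) = 0.9612, H(X,Y) = 1.8543
I(X;Y) = H(X) + H(Y) - H(X,Y) = 0.0682 bits


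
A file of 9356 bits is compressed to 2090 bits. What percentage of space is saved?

Space savings = (1 - Compressed/Original) × 100%
= (1 - 2090/9356) × 100%
= 77.66%


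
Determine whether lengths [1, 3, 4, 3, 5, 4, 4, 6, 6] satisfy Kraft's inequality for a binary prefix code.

Kraft inequality: Σ 2^(-l_i) ≤ 1 for prefix-free code
Calculating: 2^(-1) + 2^(-3) + 2^(-4) + 2^(-3) + 2^(-5) + 2^(-4) + 2^(-4) + 2^(-6) + 2^(-6)
= 0.5 + 0.125 + 0.0625 + 0.125 + 0.03125 + 0.0625 + 0.0625 + 0.015625 + 0.015625
= 1.0000
Since 1.0000 ≤ 1, prefix-free code exists


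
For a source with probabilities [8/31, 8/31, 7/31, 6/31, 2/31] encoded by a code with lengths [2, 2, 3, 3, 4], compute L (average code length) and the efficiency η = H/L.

Average length L = Σ p_i × l_i = 2.5484 bits
Entropy H = 2.2071 bits
Efficiency η = H/L × 100% = 86.61%


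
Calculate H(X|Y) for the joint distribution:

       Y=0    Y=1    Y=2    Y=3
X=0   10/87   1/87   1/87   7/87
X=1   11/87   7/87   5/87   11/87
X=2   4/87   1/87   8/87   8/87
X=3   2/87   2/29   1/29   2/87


H(X|Y) = Σ_y p(y) H(X|Y=y)
  p(Y=0) = 9/29, H(X|Y=0) = 1.7448
  p(Y=1) = 5/29, H(X|Y=1) = 1.5628
  p(Y=2) = 17/87, H(X|Y=2) = 1.7131
  p(Y=3) = 28/87, H(X|Y=3) = 1.8179
H(X|Y) = 0.3103×1.7448 + 0.1724×1.5628 + 0.1954×1.7131 + 0.3218×1.8179 = 1.7307 bits


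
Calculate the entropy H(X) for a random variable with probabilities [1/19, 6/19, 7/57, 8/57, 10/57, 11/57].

H(X) = -Σ p(x) log₂ p(x)
  -1/19 × log₂(1/19) = 0.2236
  -6/19 × log₂(6/19) = 0.5251
  -7/57 × log₂(7/57) = 0.3716
  -8/57 × log₂(8/57) = 0.3976
  -10/57 × log₂(10/57) = 0.4405
  -11/57 × log₂(11/57) = 0.4580
H(X) = 2.4164 bits


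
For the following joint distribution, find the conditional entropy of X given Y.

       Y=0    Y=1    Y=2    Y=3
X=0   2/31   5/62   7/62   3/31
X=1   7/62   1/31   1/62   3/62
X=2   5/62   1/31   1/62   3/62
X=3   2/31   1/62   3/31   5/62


H(X|Y) = Σ_y p(y) H(X|Y=y)
  p(Y=0) = 10/31, H(X|Y=0) = 1.9589
  p(Y=1) = 5/31, H(X|Y=1) = 1.7610
  p(Y=2) = 15/62, H(X|Y=2) = 1.5628
  p(Y=3) = 17/62, H(X|Y=3) = 1.9328
H(X|Y) = 0.3226×1.9589 + 0.1613×1.7610 + 0.2419×1.5628 + 0.2742×1.9328 = 1.8240 bits


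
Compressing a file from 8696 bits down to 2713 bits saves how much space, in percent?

Space savings = (1 - Compressed/Original) × 100%
= (1 - 2713/8696) × 100%
= 68.80%


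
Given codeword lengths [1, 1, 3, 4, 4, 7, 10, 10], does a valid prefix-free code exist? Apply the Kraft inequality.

Kraft inequality: Σ 2^(-l_i) ≤ 1 for prefix-free code
Calculating: 2^(-1) + 2^(-1) + 2^(-3) + 2^(-4) + 2^(-4) + 2^(-7) + 2^(-10) + 2^(-10)
= 0.5 + 0.5 + 0.125 + 0.0625 + 0.0625 + 0.0078125 + 0.0009765625 + 0.0009765625
= 1.2598
Since 1.2598 > 1, prefix-free code does not exist


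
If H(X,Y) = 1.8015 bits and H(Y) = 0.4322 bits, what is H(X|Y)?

Chain rule: H(X,Y) = H(X|Y) + H(Y)
H(X|Y) = H(X,Y) - H(Y) = 1.8015 - 0.4322 = 1.3693 bits


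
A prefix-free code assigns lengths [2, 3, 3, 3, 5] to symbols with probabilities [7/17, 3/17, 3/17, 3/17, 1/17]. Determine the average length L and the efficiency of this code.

Average length L = Σ p_i × l_i = 2.7059 bits
Entropy H = 2.0924 bits
Efficiency η = H/L × 100% = 77.33%


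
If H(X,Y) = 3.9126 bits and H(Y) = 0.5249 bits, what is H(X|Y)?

Chain rule: H(X,Y) = H(X|Y) + H(Y)
H(X|Y) = H(X,Y) - H(Y) = 3.9126 - 0.5249 = 3.3877 bits


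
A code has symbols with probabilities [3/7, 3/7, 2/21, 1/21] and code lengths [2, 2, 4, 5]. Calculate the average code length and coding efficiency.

Average length L = Σ p_i × l_i = 2.3333 bits
Entropy H = 1.5800 bits
Efficiency η = H/L × 100% = 67.71%


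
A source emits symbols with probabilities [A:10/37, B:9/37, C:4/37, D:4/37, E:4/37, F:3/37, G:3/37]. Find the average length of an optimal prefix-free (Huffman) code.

Huffman tree construction:
Combine smallest probabilities repeatedly
Resulting codes:
  A: 10 (length 2)
  B: 01 (length 2)
  C: 000 (length 3)
  D: 001 (length 3)
  E: 110 (length 3)
  F: 1110 (length 4)
  G: 1111 (length 4)
Average length = Σ p(s) × length(s) = 2.6486 bits


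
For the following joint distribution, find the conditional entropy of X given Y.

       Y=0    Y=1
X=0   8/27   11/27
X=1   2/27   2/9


H(X|Y) = Σ_y p(y) H(X|Y=y)
  p(Y=0) = 10/27, H(X|Y=0) = 0.7219
  p(Y=1) = 17/27, H(X|Y=1) = 0.9367
H(X|Y) = 0.3704×0.7219 + 0.6296×0.9367 = 0.8571 bits


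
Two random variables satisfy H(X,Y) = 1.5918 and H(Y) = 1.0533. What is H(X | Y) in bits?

Chain rule: H(X,Y) = H(X|Y) + H(Y)
H(X|Y) = H(X,Y) - H(Y) = 1.5918 - 1.0533 = 0.5385 bits


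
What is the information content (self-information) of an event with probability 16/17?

Information content I(x) = -log₂(p(x))
I = -log₂(16/17) = -log₂(0.9412)
I = 0.0875 bits


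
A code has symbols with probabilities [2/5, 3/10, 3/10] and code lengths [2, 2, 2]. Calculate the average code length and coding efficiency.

Average length L = Σ p_i × l_i = 2.0000 bits
Entropy H = 1.5710 bits
Efficiency η = H/L × 100% = 78.55%


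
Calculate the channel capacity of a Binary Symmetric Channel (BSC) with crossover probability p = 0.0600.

For BSC with error probability p:
C = 1 - H(p) where H(p) is binary entropy
H(0.0600) = -0.0600 × log₂(0.0600) - 0.9400 × log₂(0.9400)
H(p) = 0.3274
C = 1 - 0.3274 = 0.6726 bits/use


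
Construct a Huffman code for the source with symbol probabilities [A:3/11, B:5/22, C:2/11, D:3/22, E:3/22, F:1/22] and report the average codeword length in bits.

Huffman tree construction:
Combine smallest probabilities repeatedly
Resulting codes:
  A: 10 (length 2)
  B: 01 (length 2)
  C: 111 (length 3)
  D: 001 (length 3)
  E: 110 (length 3)
  F: 000 (length 3)
Average length = Σ p(s) × length(s) = 2.5000 bits


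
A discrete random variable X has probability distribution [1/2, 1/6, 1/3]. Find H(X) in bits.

H(X) = -Σ p(x) log₂ p(x)
  -1/2 × log₂(1/2) = 0.5000
  -1/6 × log₂(1/6) = 0.4308
  -1/3 × log₂(1/3) = 0.5283
H(X) = 1.4591 bits


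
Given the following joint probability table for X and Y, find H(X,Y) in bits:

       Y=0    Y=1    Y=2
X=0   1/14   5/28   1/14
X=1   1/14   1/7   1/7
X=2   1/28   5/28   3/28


H(X,Y) = -Σ p(x,y) log₂ p(x,y)
  p(0,0)=1/14: -0.0714 × log₂(0.0714) = 0.2720
  p(0,1)=5/28: -0.1786 × log₂(0.1786) = 0.4438
  p(0,2)=1/14: -0.0714 × log₂(0.0714) = 0.2720
  p(1,0)=1/14: -0.0714 × log₂(0.0714) = 0.2720
  p(1,1)=1/7: -0.1429 × log₂(0.1429) = 0.4011
  p(1,2)=1/7: -0.1429 × log₂(0.1429) = 0.4011
  p(2,0)=1/28: -0.0357 × log₂(0.0357) = 0.1717
  p(2,1)=5/28: -0.1786 × log₂(0.1786) = 0.4438
  p(2,2)=3/28: -0.1071 × log₂(0.1071) = 0.3453
H(X,Y) = 3.0226 bits


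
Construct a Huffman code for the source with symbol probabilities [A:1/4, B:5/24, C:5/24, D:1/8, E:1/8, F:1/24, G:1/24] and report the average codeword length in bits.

Huffman tree construction:
Combine smallest probabilities repeatedly
Resulting codes:
  A: 10 (length 2)
  B: 111 (length 3)
  C: 00 (length 2)
  D: 011 (length 3)
  E: 110 (length 3)
  F: 0100 (length 4)
  G: 0101 (length 4)
Average length = Σ p(s) × length(s) = 2.6250 bits


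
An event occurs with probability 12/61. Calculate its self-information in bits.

Information content I(x) = -log₂(p(x))
I = -log₂(12/61) = -log₂(0.1967)
I = 2.3458 bits


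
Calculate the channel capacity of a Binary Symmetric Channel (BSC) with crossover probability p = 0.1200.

For BSC with error probability p:
C = 1 - H(p) where H(p) is binary entropy
H(0.1200) = -0.1200 × log₂(0.1200) - 0.8800 × log₂(0.8800)
H(p) = 0.5294
C = 1 - 0.5294 = 0.4706 bits/use


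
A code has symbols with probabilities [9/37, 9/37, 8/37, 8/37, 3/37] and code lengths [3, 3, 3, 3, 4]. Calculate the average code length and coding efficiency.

Average length L = Σ p_i × l_i = 3.0811 bits
Entropy H = 2.2415 bits
Efficiency η = H/L × 100% = 72.75%


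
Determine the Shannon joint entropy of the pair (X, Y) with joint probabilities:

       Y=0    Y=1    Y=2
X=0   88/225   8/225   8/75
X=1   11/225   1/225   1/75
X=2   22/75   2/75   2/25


H(X,Y) = -Σ p(x,y) log₂ p(x,y)
  p(0,0)=88/225: -0.3911 × log₂(0.3911) = 0.5297
  p(0,1)=8/225: -0.0356 × log₂(0.0356) = 0.1712
  p(0,2)=8/75: -0.1067 × log₂(0.1067) = 0.3444
  p(1,0)=11/225: -0.0489 × log₂(0.0489) = 0.2129
  p(1,1)=1/225: -0.0044 × log₂(0.0044) = 0.0347
  p(1,2)=1/75: -0.0133 × log₂(0.0133) = 0.0831
  p(2,0)=22/75: -0.2933 × log₂(0.2933) = 0.5190
  p(2,1)=2/75: -0.0267 × log₂(0.0267) = 0.1394
  p(2,2)=2/25: -0.0800 × log₂(0.0800) = 0.2915
H(X,Y) = 2.3259 bits
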